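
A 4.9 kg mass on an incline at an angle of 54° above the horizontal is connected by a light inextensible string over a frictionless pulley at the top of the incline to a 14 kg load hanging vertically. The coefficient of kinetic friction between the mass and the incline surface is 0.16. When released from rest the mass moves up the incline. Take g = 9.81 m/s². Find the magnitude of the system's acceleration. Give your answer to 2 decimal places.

4.97 m/s²

For the mass on the incline: the weight component along the slope is m₁g sin 54° = 4.9 × 9.81 × 0.8090 = 38.888 N and the normal force is N = m₁g cos 54° = 28.254 N.
Kinetic friction opposes the mass's motion up the incline: f = μN = 0.16 × 28.254 = 4.521 N acting down the slope.
Newton's second law for the mass (up-slope positive): T − 38.888 − 4.521 = 4.9 a. For the hanging load (downward positive): 14 × 9.81 − T = 14 a.
Adding the two equations eliminates T: 93.931 = 18.9 a, so a = 4.9699 m/s².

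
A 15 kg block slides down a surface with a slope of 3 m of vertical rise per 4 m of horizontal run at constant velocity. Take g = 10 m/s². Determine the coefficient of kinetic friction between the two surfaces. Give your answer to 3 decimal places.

At constant velocity the net force along the incline is zero: mg sin 36.87° = μ mg cos 36.87°.
So μ = tan 36.87° = 0.6000 / 0.8000 = 0.7500.

0.750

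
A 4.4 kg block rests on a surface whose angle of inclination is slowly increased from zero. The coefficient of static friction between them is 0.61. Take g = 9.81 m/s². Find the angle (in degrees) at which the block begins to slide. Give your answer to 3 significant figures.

31.4°

At the threshold of sliding, static friction is at its maximum μ_s N and exactly balances the weight component along the incline: mg sin θ = μ_s mg cos θ.
Hence tan θ = μ_s = 0.61, so θ = arctan(0.61) = 31.3832°.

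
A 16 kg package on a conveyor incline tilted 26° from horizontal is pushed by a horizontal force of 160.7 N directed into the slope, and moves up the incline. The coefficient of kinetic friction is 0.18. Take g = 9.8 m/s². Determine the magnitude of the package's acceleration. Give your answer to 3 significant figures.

The horizontal push has components F cos 26° = 160.7 × 0.8988 = 144.437 N up the incline and F sin 26° = 160.7 × 0.4384 = 70.451 N pressing into the surface.
The normal force is therefore N = mg cos 26° + F sin 26° = 140.932 + 70.451 = 211.383 N, and kinetic friction down the slope is μN = 0.18 × 211.383 = 38.049 N.
Along the incline: F cos 26° − mg sin 26° − μN = ma, so 144.437 − 68.741 − 38.049 = 16 a, giving a = 2.3529 m/s².

2.35 m/s²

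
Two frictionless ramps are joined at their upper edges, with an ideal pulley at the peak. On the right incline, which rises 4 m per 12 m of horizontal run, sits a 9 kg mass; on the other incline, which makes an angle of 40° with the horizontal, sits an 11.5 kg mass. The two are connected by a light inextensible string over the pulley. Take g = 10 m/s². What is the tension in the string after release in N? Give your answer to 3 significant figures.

48.4 N

Resolve each weight along its own incline: the 9 kg mass has component 9 × 10 × sin 18.43° = 28.460 N down its slope, and the 11.5 kg mass has 11.5 × 10 × sin 40° = 73.921 N down its slope.
The 11.5 kg side's 73.921 N exceeds the other side's 28.460 N, so that mass slides down and the 9 kg mass slides up. Taking that direction as positive, Newton's second law for the whole system gives 73.921 − 28.460 = (9 + 11.5) a, so a = 45.461 / 20.5 = 2.2176 m/s².
For the 9 kg mass (up-slope positive): T − 28.460 = 9 × 2.2176, so T = 48.418 N.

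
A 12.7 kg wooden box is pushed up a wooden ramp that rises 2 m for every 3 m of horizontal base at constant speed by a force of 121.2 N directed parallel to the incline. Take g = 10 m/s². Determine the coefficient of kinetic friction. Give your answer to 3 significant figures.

At constant speed ΣF = 0 along the incline. The applied 121.2 N acts up the slope; the weight component mg sin 33.69° = 70.447 N and kinetic friction μN both act down the slope.
So 121.2 = 70.447 + μ × 105.670, giving μ = (121.2 − 70.447) / 105.670 = 0.4803.

0.480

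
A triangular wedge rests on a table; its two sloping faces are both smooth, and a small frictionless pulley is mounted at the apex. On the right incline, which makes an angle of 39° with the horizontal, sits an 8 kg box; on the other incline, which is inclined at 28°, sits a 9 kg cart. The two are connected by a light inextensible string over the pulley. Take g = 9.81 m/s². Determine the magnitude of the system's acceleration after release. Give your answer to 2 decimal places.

0.47 m/s²

Resolve each weight along its own incline: the 8 kg mass has component 8 × 9.81 × sin 39° = 49.389 N down its slope, and the 9 kg mass has 9 × 9.81 × sin 28° = 41.450 N down its slope.
The 8 kg side's 49.389 N exceeds the other side's 41.450 N, so that mass slides down and the 9 kg mass slides up. Taking that direction as positive, Newton's second law for the whole system gives 49.389 − 41.450 = (8 + 9) a, so a = 7.939 / 17 = 0.4670 m/s².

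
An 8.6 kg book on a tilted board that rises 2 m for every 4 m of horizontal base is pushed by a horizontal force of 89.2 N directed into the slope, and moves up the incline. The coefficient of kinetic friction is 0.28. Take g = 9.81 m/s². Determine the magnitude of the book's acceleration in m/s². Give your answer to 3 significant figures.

1.13 m/s²

The horizontal push has components F cos 26.57° = 89.2 × 0.8944 = 79.780 N up the incline and F sin 26.57° = 89.2 × 0.4472 = 39.890 N pressing into the surface.
The normal force is therefore N = mg cos 26.57° + F sin 26.57° = 75.457 + 39.890 = 115.347 N, and kinetic friction down the slope is μN = 0.28 × 115.347 = 32.297 N.
Along the incline: F cos 26.57° − mg sin 26.57° − μN = ma, so 79.780 − 37.728 − 32.297 = 8.6 a, giving a = 1.1343 m/s².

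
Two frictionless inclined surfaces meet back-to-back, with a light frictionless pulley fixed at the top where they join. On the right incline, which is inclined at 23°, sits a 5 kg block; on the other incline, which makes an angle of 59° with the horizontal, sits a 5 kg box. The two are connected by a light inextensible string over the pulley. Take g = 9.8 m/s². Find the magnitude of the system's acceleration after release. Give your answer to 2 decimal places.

2.29 m/s²

Resolve each weight along its own incline: the 5 kg mass has component 5 × 9.8 × sin 23° = 19.146 N down its slope, and the 5 kg mass has 5 × 9.8 × sin 59° = 42.001 N down its slope.
The 5 kg side's 42.001 N exceeds the other side's 19.146 N, so that mass slides down and the 5 kg mass slides up. Taking that direction as positive, Newton's second law for the whole system gives 42.001 − 19.146 = (5 + 5) a, so a = 22.855 / 10 = 2.2855 m/s².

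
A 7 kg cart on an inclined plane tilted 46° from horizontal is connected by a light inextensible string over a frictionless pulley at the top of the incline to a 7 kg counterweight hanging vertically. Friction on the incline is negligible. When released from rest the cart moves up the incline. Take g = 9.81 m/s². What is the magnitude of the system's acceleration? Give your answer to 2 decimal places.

1.38 m/s²

For the cart on the incline: the weight component along the slope is m₁g sin 46° = 7 × 9.81 × 0.7193 = 49.394 N and the normal force is N = m₁g cos 46° = 47.702 N.
Newton's second law for the cart (up-slope positive): T − 49.394 = 7 a. For the hanging counterweight (downward positive): 7 × 9.81 − T = 7 a.
Adding the two equations eliminates T: 19.276 = 14 a, so a = 1.3769 m/s².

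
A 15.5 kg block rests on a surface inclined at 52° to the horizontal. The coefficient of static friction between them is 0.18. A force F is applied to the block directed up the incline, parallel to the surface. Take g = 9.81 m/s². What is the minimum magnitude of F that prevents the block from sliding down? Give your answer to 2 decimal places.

The normal force is N = mg cos 52° = 93.614 N. With F at its minimum the block is on the verge of sliding down, so static friction is at its maximum μ_s N = 0.18 × 93.614 = 16.851 N and acts up the slope.
Equilibrium along the incline: F + μ_s N = mg sin 52°, so F = 119.821 − 16.851 = 102.970 N.

102.97 N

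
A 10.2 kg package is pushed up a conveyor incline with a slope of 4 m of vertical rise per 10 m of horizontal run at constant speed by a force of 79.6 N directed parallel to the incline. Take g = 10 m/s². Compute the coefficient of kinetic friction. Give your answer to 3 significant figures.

At constant speed ΣF = 0 along the incline. The applied 79.6 N acts up the slope; the weight component mg sin 21.80° = 37.882 N and kinetic friction μN both act down the slope.
So 79.6 = 37.882 + μ × 94.705, giving μ = (79.6 − 37.882) / 94.705 = 0.4405.

0.441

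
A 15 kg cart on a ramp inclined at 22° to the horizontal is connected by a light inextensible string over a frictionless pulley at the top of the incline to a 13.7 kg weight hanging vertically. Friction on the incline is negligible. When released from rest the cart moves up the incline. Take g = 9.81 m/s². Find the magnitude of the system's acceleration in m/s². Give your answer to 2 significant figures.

For the cart on the incline: the weight component along the slope is m₁g sin 22° = 15 × 9.81 × 0.3746 = 55.122 N and the normal force is N = m₁g cos 22° = 136.435 N.
Newton's second law for the cart (up-slope positive): T − 55.122 = 15 a. For the hanging weight (downward positive): 13.7 × 9.81 − T = 13.7 a.
Adding the two equations eliminates T: 79.275 = 28.7 a, so a = 2.7622 m/s².

2.8 m/s²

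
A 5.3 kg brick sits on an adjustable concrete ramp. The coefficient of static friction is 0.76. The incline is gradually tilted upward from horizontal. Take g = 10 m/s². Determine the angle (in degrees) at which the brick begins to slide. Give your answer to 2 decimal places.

At the threshold of sliding, static friction is at its maximum μ_s N and exactly balances the weight component along the incline: mg sin θ = μ_s mg cos θ.
Hence tan θ = μ_s = 0.76, so θ = arctan(0.76) = 37.2348°.

37.23°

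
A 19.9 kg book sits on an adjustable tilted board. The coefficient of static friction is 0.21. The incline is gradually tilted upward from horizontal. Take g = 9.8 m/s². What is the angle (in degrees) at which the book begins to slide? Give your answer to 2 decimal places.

At the threshold of sliding, static friction is at its maximum μ_s N and exactly balances the weight component along the incline: mg sin θ = μ_s mg cos θ.
Hence tan θ = μ_s = 0.21, so θ = arctan(0.21) = 11.8598°.

11.86°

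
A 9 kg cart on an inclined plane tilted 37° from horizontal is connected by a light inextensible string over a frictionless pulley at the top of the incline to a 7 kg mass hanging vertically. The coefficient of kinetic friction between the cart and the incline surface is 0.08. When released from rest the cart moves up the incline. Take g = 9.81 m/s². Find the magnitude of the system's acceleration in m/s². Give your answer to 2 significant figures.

For the cart on the incline: the weight component along the slope is m₁g sin 37° = 9 × 9.81 × 0.6018 = 53.133 N and the normal force is N = m₁g cos 37° = 70.512 N.
Kinetic friction opposes the cart's motion up the incline: f = μN = 0.08 × 70.512 = 5.641 N acting down the slope.
Newton's second law for the cart (up-slope positive): T − 53.133 − 5.641 = 9 a. For the hanging mass (downward positive): 7 × 9.81 − T = 7 a.
Adding the two equations eliminates T: 9.896 = 16 a, so a = 0.6185 m/s².

0.62 m/s²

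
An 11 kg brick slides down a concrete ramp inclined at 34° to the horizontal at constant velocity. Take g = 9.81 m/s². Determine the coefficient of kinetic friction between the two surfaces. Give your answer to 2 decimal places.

At constant velocity the net force along the incline is zero: mg sin 34° = μ mg cos 34°.
So μ = tan 34° = 0.5592 / 0.8290 = 0.6745.

0.67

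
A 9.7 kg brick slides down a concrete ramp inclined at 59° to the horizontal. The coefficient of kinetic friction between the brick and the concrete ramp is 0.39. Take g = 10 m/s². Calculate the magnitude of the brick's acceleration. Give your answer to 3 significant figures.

Resolving the weight along the incline: the component pulling the brick down the slope is mg sin 59° = 9.7 × 10 × 0.8572 = 83.148 N, and the normal force is N = mg cos 59° = 9.7 × 10 × 0.5150 = 49.955 N.
Kinetic friction acts up the slope with magnitude f = μN = 0.39 × 49.955 = 19.482 N.
Net force along the incline is 83.148 − 19.482 = 63.666 N, so a = 63.666 / 9.7 = 6.5635 m/s².

6.56 m/s²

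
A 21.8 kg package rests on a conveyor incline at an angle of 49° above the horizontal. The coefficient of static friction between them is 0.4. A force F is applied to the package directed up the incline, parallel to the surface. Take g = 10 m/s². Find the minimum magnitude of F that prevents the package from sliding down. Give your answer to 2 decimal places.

The normal force is N = mg cos 49° = 143.021 N. With F at its minimum the package is on the verge of sliding down, so static friction is at its maximum μ_s N = 0.4 × 143.021 = 57.208 N and acts up the slope.
Equilibrium along the incline: F + μ_s N = mg sin 49°, so F = 164.527 − 57.208 = 107.319 N.

107.32 N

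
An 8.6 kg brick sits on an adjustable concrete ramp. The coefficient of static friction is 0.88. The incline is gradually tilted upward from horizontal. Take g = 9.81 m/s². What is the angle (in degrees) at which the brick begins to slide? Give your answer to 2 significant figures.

41°

At the threshold of sliding, static friction is at its maximum μ_s N and exactly balances the weight component along the incline: mg sin θ = μ_s mg cos θ.
Hence tan θ = μ_s = 0.88, so θ = arctan(0.88) = 41.3478°.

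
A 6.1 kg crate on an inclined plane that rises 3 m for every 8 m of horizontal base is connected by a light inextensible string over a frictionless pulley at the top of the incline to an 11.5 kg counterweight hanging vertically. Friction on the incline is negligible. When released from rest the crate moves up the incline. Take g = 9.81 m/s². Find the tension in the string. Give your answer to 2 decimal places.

For the crate on the incline: the weight component along the slope is m₁g sin 20.56° = 6.1 × 9.81 × 0.3511 = 21.010 N and the normal force is N = m₁g cos 20.56° = 56.031 N.
Newton's second law for the crate (up-slope positive): T − 21.010 = 6.1 a. For the hanging counterweight (downward positive): 11.5 × 9.81 − T = 11.5 a.
Adding the two equations eliminates T: 91.805 = 17.6 a, so a = 5.2162 m/s².
Then from the hanging counterweight's equation, T = 11.5 × (9.81 − 5.2162) = 52.829 N.

52.83 N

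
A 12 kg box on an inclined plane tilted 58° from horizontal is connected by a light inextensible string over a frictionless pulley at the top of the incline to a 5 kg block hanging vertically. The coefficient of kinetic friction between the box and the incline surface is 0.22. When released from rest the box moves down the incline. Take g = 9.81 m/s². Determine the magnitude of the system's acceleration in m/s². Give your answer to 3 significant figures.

For the box on the incline: the weight component along the slope is m₁g sin 58° = 12 × 9.81 × 0.8480 = 99.827 N and the normal force is N = m₁g cos 58° = 62.382 N.
Kinetic friction opposes the box's motion down the incline: f = μN = 0.22 × 62.382 = 13.724 N acting up the slope.
Newton's second law for the box (down-slope positive): 99.827 − 13.724 − T = 12 a. For the hanging block (upward positive): T − 5 × 9.81 = 5 a.
Adding the two equations eliminates T: 37.053 = 17 a, so a = 2.1796 m/s².

2.18 m/s²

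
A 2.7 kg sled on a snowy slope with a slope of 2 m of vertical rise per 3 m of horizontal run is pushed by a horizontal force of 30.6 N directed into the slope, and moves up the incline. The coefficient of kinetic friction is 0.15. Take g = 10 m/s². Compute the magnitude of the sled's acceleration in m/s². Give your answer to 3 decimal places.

The horizontal push has components F cos 33.69° = 30.6 × 0.8321 = 25.462 N up the incline and F sin 33.69° = 30.6 × 0.5547 = 16.974 N pressing into the surface.
The normal force is therefore N = mg cos 33.69° + F sin 33.69° = 22.467 + 16.974 = 39.441 N, and kinetic friction down the slope is μN = 0.15 × 39.441 = 5.916 N.
Along the incline: F cos 33.69° − mg sin 33.69° − μN = ma, so 25.462 − 14.977 − 5.916 = 2.7 a, giving a = 1.6922 m/s².

1.692 m/s²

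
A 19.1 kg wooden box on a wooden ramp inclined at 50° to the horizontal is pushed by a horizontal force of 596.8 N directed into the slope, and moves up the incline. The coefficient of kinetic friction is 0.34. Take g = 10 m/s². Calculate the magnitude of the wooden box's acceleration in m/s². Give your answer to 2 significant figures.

The horizontal push has components F cos 50° = 596.8 × 0.6428 = 383.623 N up the incline and F sin 50° = 596.8 × 0.7660 = 457.149 N pressing into the surface.
The normal force is therefore N = mg cos 50° + F sin 50° = 122.775 + 457.149 = 579.924 N, and kinetic friction down the slope is μN = 0.34 × 579.924 = 197.174 N.
Along the incline: F cos 50° − mg sin 50° − μN = ma, so 383.623 − 146.306 − 197.174 = 19.1 a, giving a = 2.1017 m/s².

2.1 m/s²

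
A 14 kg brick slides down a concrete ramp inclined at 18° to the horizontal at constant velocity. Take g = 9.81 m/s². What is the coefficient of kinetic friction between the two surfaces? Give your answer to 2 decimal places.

0.32

At constant velocity the net force along the incline is zero: mg sin 18° = μ mg cos 18°.
So μ = tan 18° = 0.3090 / 0.9511 = 0.3249.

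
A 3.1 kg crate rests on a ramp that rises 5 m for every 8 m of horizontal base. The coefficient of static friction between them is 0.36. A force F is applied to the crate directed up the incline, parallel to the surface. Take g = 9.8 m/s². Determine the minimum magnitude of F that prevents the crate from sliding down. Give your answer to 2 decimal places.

6.83 N

The normal force is N = mg cos 32.01° = 25.762 N. With F at its minimum the crate is on the verge of sliding down, so static friction is at its maximum μ_s N = 0.36 × 25.762 = 9.274 N and acts up the slope.
Equilibrium along the incline: F + μ_s N = mg sin 32.01°, so F = 16.101 − 9.274 = 6.827 N.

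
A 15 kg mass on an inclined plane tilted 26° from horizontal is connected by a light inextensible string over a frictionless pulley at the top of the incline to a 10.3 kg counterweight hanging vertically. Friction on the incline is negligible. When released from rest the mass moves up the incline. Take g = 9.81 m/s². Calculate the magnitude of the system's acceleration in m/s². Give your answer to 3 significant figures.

For the mass on the incline: the weight component along the slope is m₁g sin 26° = 15 × 9.81 × 0.4384 = 64.511 N and the normal force is N = m₁g cos 26° = 132.258 N.
Newton's second law for the mass (up-slope positive): T − 64.511 = 15 a. For the hanging counterweight (downward positive): 10.3 × 9.81 − T = 10.3 a.
Adding the two equations eliminates T: 36.532 = 25.3 a, so a = 1.4440 m/s².

1.44 m/s²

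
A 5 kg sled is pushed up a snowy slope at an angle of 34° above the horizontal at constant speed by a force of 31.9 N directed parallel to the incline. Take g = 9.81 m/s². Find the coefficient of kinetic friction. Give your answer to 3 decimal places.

0.110

At constant speed ΣF = 0 along the incline. The applied 31.9 N acts up the slope; the weight component mg sin 34° = 27.428 N and kinetic friction μN both act down the slope.
So 31.9 = 27.428 + μ × 40.664, giving μ = (31.9 − 27.428) / 40.664 = 0.1100.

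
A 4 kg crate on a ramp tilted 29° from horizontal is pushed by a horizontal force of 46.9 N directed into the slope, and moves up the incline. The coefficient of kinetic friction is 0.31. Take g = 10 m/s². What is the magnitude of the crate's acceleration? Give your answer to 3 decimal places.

The horizontal push has components F cos 29° = 46.9 × 0.8746 = 41.019 N up the incline and F sin 29° = 46.9 × 0.4848 = 22.737 N pressing into the surface.
The normal force is therefore N = mg cos 29° + F sin 29° = 34.984 + 22.737 = 57.721 N, and kinetic friction down the slope is μN = 0.31 × 57.721 = 17.894 N.
Along the incline: F cos 29° − mg sin 29° − μN = ma, so 41.019 − 19.392 − 17.894 = 4 a, giving a = 0.9333 m/s².

0.933 m/s²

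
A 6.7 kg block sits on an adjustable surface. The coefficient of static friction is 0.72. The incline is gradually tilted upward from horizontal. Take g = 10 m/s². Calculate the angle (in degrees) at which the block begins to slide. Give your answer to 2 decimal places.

35.75°

At the threshold of sliding, static friction is at its maximum μ_s N and exactly balances the weight component along the incline: mg sin θ = μ_s mg cos θ.
Hence tan θ = μ_s = 0.72, so θ = arctan(0.72) = 35.7539°.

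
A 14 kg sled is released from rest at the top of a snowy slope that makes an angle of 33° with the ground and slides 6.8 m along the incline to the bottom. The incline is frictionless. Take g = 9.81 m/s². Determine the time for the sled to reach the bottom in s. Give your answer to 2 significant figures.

1.6 s

The weight component along the incline is mg sin 33° = 74.801 N and the normal force is N = mg cos 33° = 115.183 N.
With no friction, a = g sin 33° = 5.3429 m/s².
Starting from rest, L = ½at², so t = √(2L/a) = √(2 × 6.8 / 5.3429) = 1.5954 s.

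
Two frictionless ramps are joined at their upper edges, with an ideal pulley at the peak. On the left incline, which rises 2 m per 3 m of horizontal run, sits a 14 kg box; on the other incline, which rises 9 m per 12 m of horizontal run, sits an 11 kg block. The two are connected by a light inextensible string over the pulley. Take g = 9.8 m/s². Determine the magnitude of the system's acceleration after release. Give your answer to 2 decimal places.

0.46 m/s²

Resolve each weight along its own incline: the 14 kg mass has component 14 × 9.8 × sin 33.69° = 76.105 N down its slope, and the 11 kg mass has 11 × 9.8 × sin 36.87° = 64.680 N down its slope.
The 14 kg side's 76.105 N exceeds the other side's 64.680 N, so that mass slides down and the 11 kg mass slides up. Taking that direction as positive, Newton's second law for the whole system gives 76.105 − 64.680 = (14 + 11) a, so a = 11.425 / 25 = 0.4570 m/s².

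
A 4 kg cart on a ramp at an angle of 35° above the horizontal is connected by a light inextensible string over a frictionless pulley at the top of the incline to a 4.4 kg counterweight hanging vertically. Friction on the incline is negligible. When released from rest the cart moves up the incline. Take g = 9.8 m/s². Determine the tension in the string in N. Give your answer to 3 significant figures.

For the cart on the incline: the weight component along the slope is m₁g sin 35° = 4 × 9.8 × 0.5736 = 22.485 N and the normal force is N = m₁g cos 35° = 32.111 N.
Newton's second law for the cart (up-slope positive): T − 22.485 = 4 a. For the hanging counterweight (downward positive): 4.4 × 9.8 − T = 4.4 a.
Adding the two equations eliminates T: 20.635 = 8.4 a, so a = 2.4565 m/s².
Then from the hanging counterweight's equation, T = 4.4 × (9.8 − 2.4565) = 32.311 N.

32.3 N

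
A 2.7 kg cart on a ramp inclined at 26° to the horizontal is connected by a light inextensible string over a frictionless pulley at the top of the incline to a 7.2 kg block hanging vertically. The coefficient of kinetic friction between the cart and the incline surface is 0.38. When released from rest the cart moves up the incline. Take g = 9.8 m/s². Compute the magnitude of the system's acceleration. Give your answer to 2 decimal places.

For the cart on the incline: the weight component along the slope is m₁g sin 26° = 2.7 × 9.8 × 0.4384 = 11.600 N and the normal force is N = m₁g cos 26° = 23.782 N.
Kinetic friction opposes the cart's motion up the incline: f = μN = 0.38 × 23.782 = 9.037 N acting down the slope.
Newton's second law for the cart (up-slope positive): T − 11.600 − 9.037 = 2.7 a. For the hanging block (downward positive): 7.2 × 9.8 − T = 7.2 a.
Adding the two equations eliminates T: 49.923 = 9.9 a, so a = 5.0427 m/s².

5.04 m/s²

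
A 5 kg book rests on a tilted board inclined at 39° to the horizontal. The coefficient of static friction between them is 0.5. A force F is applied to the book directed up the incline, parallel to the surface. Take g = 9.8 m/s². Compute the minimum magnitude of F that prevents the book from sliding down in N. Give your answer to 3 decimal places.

The normal force is N = mg cos 39° = 38.080 N. With F at its minimum the book is on the verge of sliding down, so static friction is at its maximum μ_s N = 0.5 × 38.080 = 19.040 N and acts up the slope.
Equilibrium along the incline: F + μ_s N = mg sin 39°, so F = 30.837 − 19.040 = 11.797 N.

11.797 N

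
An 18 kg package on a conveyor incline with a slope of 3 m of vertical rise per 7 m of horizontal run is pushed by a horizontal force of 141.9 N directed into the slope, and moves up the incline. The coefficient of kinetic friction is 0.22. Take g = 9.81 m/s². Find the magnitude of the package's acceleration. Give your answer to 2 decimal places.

0.71 m/s²

The horizontal push has components F cos 23.20° = 141.9 × 0.9191 = 130.420 N up the incline and F sin 23.20° = 141.9 × 0.3939 = 55.894 N pressing into the surface.
The normal force is therefore N = mg cos 23.20° + F sin 23.20° = 162.295 + 55.894 = 218.189 N, and kinetic friction down the slope is μN = 0.22 × 218.189 = 48.002 N.
Along the incline: F cos 23.20° − mg sin 23.20° − μN = ma, so 130.420 − 69.555 − 48.002 = 18 a, giving a = 0.7146 m/s².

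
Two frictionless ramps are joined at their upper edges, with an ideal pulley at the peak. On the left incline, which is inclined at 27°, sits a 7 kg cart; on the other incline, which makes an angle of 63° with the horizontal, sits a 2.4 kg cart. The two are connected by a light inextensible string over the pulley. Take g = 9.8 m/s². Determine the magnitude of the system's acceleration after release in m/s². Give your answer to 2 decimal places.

Resolve each weight along its own incline: the 7 kg mass has component 7 × 9.8 × sin 27° = 31.144 N down its slope, and the 2.4 kg mass has 2.4 × 9.8 × sin 63° = 20.956 N down its slope.
The 7 kg side's 31.144 N exceeds the other side's 20.956 N, so that mass slides down and the 2.4 kg mass slides up. Taking that direction as positive, Newton's second law for the whole system gives 31.144 − 20.956 = (7 + 2.4) a, so a = 10.188 / 9.4 = 1.0838 m/s².

1.08 m/s²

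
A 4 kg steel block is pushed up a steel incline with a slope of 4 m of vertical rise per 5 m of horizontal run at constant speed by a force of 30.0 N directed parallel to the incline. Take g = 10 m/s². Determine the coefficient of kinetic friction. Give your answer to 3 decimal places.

0.160

At constant speed ΣF = 0 along the incline. The applied 30.0 N acts up the slope; the weight component mg sin 38.66° = 24.988 N and kinetic friction μN both act down the slope.
So 30.0 = 24.988 + μ × 31.235, giving μ = (30.0 − 24.988) / 31.235 = 0.1605.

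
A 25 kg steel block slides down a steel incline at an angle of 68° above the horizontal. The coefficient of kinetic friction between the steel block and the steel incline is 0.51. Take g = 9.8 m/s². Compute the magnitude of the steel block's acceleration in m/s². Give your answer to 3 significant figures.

7.21 m/s²

Resolving the weight along the incline: the component pulling the steel block down the slope is mg sin 68° = 25 × 9.8 × 0.9272 = 227.164 N, and the normal force is N = mg cos 68° = 25 × 9.8 × 0.3746 = 91.777 N.
Kinetic friction acts up the slope with magnitude f = μN = 0.51 × 91.777 = 46.806 N.
Net force along the incline is 227.164 − 46.806 = 180.358 N, so a = 180.358 / 25 = 7.2143 m/s².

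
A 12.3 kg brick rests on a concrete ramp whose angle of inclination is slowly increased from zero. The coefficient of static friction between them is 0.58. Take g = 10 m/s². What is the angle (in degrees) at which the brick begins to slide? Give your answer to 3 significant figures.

30.1°

At the threshold of sliding, static friction is at its maximum μ_s N and exactly balances the weight component along the incline: mg sin θ = μ_s mg cos θ.
Hence tan θ = μ_s = 0.58, so θ = arctan(0.58) = 30.1137°.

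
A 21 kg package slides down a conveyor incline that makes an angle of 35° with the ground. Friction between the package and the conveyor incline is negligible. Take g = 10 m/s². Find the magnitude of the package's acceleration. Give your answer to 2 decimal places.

Resolving the weight along the incline: the component pulling the package down the slope is mg sin 35° = 21 × 10 × 0.5736 = 120.456 N, and the normal force is N = mg cos 35° = 21 × 10 × 0.8192 = 172.032 N.
With no friction the net force along the incline is 120.456 N, so a = g sin 35° = 120.456 / 21 = 5.7360 m/s².

5.74 m/s²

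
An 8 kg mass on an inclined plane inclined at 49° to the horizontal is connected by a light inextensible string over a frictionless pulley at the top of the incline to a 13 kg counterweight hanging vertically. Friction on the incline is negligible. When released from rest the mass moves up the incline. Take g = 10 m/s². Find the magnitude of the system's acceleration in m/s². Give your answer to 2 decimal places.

3.32 m/s²

For the mass on the incline: the weight component along the slope is m₁g sin 49° = 8 × 10 × 0.7547 = 60.376 N and the normal force is N = m₁g cos 49° = 52.485 N.
Newton's second law for the mass (up-slope positive): T − 60.376 = 8 a. For the hanging counterweight (downward positive): 13 × 10 − T = 13 a.
Adding the two equations eliminates T: 69.624 = 21 a, so a = 3.3154 m/s².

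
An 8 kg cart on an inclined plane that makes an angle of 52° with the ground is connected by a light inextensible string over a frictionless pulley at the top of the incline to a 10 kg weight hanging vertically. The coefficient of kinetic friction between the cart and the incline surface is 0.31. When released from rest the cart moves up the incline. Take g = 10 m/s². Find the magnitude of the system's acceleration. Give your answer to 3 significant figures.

For the cart on the incline: the weight component along the slope is m₁g sin 52° = 8 × 10 × 0.7880 = 63.040 N and the normal force is N = m₁g cos 52° = 49.253 N.
Kinetic friction opposes the cart's motion up the incline: f = μN = 0.31 × 49.253 = 15.268 N acting down the slope.
Newton's second law for the cart (up-slope positive): T − 63.040 − 15.268 = 8 a. For the hanging weight (downward positive): 10 × 10 − T = 10 a.
Adding the two equations eliminates T: 21.692 = 18 a, so a = 1.2051 m/s².

1.21 m/s²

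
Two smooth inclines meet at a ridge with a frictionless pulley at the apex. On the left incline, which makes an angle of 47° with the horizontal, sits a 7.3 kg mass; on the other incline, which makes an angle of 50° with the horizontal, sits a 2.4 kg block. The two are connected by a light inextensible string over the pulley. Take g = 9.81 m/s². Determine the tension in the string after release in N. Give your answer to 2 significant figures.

27 N

Resolve each weight along its own incline: the 7.3 kg mass has component 7.3 × 9.81 × sin 47° = 52.374 N down its slope, and the 2.4 kg mass has 2.4 × 9.81 × sin 50° = 18.036 N down its slope.
The 7.3 kg side's 52.374 N exceeds the other side's 18.036 N, so that mass slides down and the 2.4 kg mass slides up. Taking that direction as positive, Newton's second law for the whole system gives 52.374 − 18.036 = (7.3 + 2.4) a, so a = 34.338 / 9.7 = 3.5400 m/s².
For the 2.4 kg mass (up-slope positive): T − 18.036 = 2.4 × 3.5400, so T = 26.532 N.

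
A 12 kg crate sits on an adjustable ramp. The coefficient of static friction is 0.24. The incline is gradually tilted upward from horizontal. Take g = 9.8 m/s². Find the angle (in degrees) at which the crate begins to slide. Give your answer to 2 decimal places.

At the threshold of sliding, static friction is at its maximum μ_s N and exactly balances the weight component along the incline: mg sin θ = μ_s mg cos θ.
Hence tan θ = μ_s = 0.24, so θ = arctan(0.24) = 13.4957°.

13.50°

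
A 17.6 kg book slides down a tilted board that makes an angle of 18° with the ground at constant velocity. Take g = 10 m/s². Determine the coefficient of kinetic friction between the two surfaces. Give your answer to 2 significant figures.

At constant velocity the net force along the incline is zero: mg sin 18° = μ mg cos 18°.
So μ = tan 18° = 0.3090 / 0.9511 = 0.3249.

0.32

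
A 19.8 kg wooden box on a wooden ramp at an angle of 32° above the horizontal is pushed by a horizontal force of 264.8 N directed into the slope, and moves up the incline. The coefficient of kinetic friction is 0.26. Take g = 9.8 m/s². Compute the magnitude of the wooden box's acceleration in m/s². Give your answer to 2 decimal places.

2.14 m/s²

The horizontal push has components F cos 32° = 264.8 × 0.8480 = 224.550 N up the incline and F sin 32° = 264.8 × 0.5299 = 140.318 N pressing into the surface.
The normal force is therefore N = mg cos 32° + F sin 32° = 164.546 + 140.318 = 304.864 N, and kinetic friction down the slope is μN = 0.26 × 304.864 = 79.265 N.
Along the incline: F cos 32° − mg sin 32° − μN = ma, so 224.550 − 102.822 − 79.265 = 19.8 a, giving a = 2.1446 m/s².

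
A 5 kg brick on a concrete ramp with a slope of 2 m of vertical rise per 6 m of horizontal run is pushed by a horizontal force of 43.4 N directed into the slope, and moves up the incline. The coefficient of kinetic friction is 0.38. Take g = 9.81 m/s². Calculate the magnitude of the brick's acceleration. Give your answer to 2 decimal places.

0.55 m/s²

The horizontal push has components F cos 18.43° = 43.4 × 0.9487 = 41.174 N up the incline and F sin 18.43° = 43.4 × 0.3162 = 13.723 N pressing into the surface.
The normal force is therefore N = mg cos 18.43° + F sin 18.43° = 46.534 + 13.723 = 60.257 N, and kinetic friction down the slope is μN = 0.38 × 60.257 = 22.898 N.
Along the incline: F cos 18.43° − mg sin 18.43° − μN = ma, so 41.174 − 15.510 − 22.898 = 5 a, giving a = 0.5532 m/s².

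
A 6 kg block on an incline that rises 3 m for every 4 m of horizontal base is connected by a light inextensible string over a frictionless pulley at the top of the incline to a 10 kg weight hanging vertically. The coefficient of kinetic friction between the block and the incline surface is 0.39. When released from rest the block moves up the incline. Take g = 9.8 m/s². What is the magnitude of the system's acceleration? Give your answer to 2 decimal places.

For the block on the incline: the weight component along the slope is m₁g sin 36.87° = 6 × 9.8 × 0.6000 = 35.280 N and the normal force is N = m₁g cos 36.87° = 47.040 N.
Kinetic friction opposes the block's motion up the incline: f = μN = 0.39 × 47.040 = 18.346 N acting down the slope.
Newton's second law for the block (up-slope positive): T − 35.280 − 18.346 = 6 a. For the hanging weight (downward positive): 10 × 9.8 − T = 10 a.
Adding the two equations eliminates T: 44.374 = 16 a, so a = 2.7734 m/s².

2.77 m/s²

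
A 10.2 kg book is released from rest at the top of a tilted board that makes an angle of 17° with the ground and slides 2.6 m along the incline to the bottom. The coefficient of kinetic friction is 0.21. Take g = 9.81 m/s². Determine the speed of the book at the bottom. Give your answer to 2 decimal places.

The weight component along the incline is mg sin 17° = 29.255 N and the normal force is N = mg cos 17° = 95.690 N.
Friction up the slope is f = μN = 0.21 × 95.690 = 20.095 N, so the net downslope force is 29.255 − 20.095 = 9.160 N and a = 9.160 / 10.2 = 0.8980 m/s².
Starting from rest over a distance of 2.6 m, v² = 2aL = 2 × 0.8980 × 2.6 = 4.6696, so v = 2.1609 m/s.

2.16 m/s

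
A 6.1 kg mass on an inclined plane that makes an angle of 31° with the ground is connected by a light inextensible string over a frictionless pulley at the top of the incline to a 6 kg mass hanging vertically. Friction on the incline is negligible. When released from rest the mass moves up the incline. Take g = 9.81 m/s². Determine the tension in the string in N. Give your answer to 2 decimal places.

44.96 N

For the mass on the incline: the weight component along the slope is m₁g sin 31° = 6.1 × 9.81 × 0.5150 = 30.818 N and the normal force is N = m₁g cos 31° = 51.294 N.
Newton's second law for the mass (up-slope positive): T − 30.818 = 6.1 a. For the hanging mass (downward positive): 6 × 9.81 − T = 6 a.
Adding the two equations eliminates T: 28.042 = 12.1 a, so a = 2.3175 m/s².
Then from the hanging mass's equation, T = 6 × (9.81 − 2.3175) = 44.955 N.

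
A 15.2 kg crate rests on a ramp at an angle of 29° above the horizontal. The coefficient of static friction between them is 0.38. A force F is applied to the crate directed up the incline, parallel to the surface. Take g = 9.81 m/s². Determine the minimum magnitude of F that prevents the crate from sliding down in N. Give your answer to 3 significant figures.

The normal force is N = mg cos 29° = 130.416 N. With F at its minimum the crate is on the verge of sliding down, so static friction is at its maximum μ_s N = 0.38 × 130.416 = 49.558 N and acts up the slope.
Equilibrium along the incline: F + μ_s N = mg sin 29°, so F = 72.291 − 49.558 = 22.733 N.

22.7 N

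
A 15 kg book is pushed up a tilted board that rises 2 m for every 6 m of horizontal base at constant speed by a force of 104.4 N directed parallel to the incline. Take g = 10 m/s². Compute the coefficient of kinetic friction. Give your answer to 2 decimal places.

At constant speed ΣF = 0 along the incline. The applied 104.4 N acts up the slope; the weight component mg sin 18.43° = 47.434 N and kinetic friction μN both act down the slope.
So 104.4 = 47.434 + μ × 142.302, giving μ = (104.4 − 47.434) / 142.302 = 0.4003.

0.40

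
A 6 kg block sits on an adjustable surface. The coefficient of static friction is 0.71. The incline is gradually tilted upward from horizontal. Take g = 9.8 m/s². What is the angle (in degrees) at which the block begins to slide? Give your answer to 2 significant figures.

35°

At the threshold of sliding, static friction is at its maximum μ_s N and exactly balances the weight component along the incline: mg sin θ = μ_s mg cos θ.
Hence tan θ = μ_s = 0.71, so θ = arctan(0.71) = 35.3748°.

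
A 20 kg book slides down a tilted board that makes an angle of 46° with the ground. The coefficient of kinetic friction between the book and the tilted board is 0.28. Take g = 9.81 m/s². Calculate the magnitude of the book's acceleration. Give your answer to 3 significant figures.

5.15 m/s²

Resolving the weight along the incline: the component pulling the book down the slope is mg sin 46° = 20 × 9.81 × 0.7193 = 141.127 N, and the normal force is N = mg cos 46° = 20 × 9.81 × 0.6947 = 136.300 N.
Kinetic friction acts up the slope with magnitude f = μN = 0.28 × 136.300 = 38.164 N.
Net force along the incline is 141.127 − 38.164 = 102.963 N, so a = 102.963 / 20 = 5.1481 m/s².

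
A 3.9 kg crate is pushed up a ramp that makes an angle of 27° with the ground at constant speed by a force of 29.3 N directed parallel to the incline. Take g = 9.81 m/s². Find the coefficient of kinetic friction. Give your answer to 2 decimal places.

At constant speed ΣF = 0 along the incline. The applied 29.3 N acts up the slope; the weight component mg sin 27° = 17.369 N and kinetic friction μN both act down the slope.
So 29.3 = 17.369 + μ × 34.089, giving μ = (29.3 − 17.369) / 34.089 = 0.3500.

0.35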